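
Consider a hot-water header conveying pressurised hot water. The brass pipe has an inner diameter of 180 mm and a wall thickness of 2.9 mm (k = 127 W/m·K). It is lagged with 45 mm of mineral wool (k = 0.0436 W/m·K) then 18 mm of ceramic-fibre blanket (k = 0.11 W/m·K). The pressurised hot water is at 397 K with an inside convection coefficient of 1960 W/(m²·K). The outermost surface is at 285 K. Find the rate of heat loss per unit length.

Per-layer cylindrical resistances, series-summed:
R_inner film = 1/(h_i·2πr₁L) = 1/(1960×2π×0.09×1) = 9.022×10^-4 K/W
R_brass pipe wall = ln(92.9/90)/(2π×127×1) = 3.974×10^-5 K/W
R_mineral wool = ln(137.9/92.9)/(2π×0.0436×1) = 1.442 K/W
R_ceramic-fibre blanket = ln(155.9/137.9)/(2π×0.11×1) = 0.1775 K/W
R_total = 1.62 K/W
Q = ΔT/R_total = 112/1.62

q′ ≈ 69.1 W/m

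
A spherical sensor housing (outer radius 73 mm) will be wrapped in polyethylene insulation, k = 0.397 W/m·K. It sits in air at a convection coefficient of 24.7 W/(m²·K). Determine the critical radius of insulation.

r_cr ≈ 32.1 mm

For a sphere r_cr = 2k/h = 2×0.397/24.7
r_cr = 32.1 mm; since the bare radius (73 mm) is above r_cr, any added insulation will reduce heat loss.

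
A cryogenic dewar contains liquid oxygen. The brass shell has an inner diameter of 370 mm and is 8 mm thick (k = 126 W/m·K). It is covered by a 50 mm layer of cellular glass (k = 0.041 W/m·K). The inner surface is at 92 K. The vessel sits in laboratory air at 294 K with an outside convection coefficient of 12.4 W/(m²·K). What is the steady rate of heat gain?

For a spherical shell R = (1/r₁ − 1/r₂)/(4πk); film R = 1/(h·4πr²). In series:
R_brass shell = (1/0.185 − 1/0.193)/(4π×126) = 1.415×10^-4 K/W
R_cellular glass = (1/0.193 − 1/0.243)/(4π×0.041) = 2.069 K/W
R_outer film = 1/(h·4πr_o²) = 1/(12.4×4π×0.243²) = 0.1087 K/W
R_total = 2.178 K/W
Q = ΔT/R_total = 202/2.178

Q ≈ 92.7 W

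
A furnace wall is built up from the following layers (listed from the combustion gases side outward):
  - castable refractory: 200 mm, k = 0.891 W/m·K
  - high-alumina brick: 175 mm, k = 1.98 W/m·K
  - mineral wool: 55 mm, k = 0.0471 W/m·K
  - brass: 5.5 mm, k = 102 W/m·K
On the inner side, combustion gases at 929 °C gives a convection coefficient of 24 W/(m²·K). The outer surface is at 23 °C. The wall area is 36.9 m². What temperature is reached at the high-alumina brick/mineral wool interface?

Thermal resistances in series:
R_inner film = 1/(h_i·A) = 1/(24×36.9) = 0.001129 K/W
R_castable refractory = L/(kA) = 0.2/(0.891×36.9) = 0.006083 K/W
R_high-alumina brick = L/(kA) = 0.175/(1.98×36.9) = 0.002395 K/W
R_mineral wool = L/(kA) = 0.055/(0.0471×36.9) = 0.03165 K/W
R_brass = L/(kA) = 0.0055/(102×36.9) = 1.461×10^-6 K/W
R_total = 0.04125 K/W;  Q = ΔT/R_total = 906/0.04125 = 21960 W
T_interface = T_inner − Q·ΣR(inner→interface) = 929 − 22000×0.009608

T ≈ 718 °C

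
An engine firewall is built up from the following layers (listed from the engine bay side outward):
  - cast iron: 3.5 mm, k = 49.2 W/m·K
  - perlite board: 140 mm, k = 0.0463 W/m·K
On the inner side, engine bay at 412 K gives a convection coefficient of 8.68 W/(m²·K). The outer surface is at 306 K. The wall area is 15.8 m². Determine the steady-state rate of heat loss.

Q ≈ 534 W

Model the wall as resistances in series:
R_inner film = 1/(h_i·A) = 1/(8.68×15.8) = 0.007292 K/W
R_cast iron = L/(kA) = 0.0035/(49.2×15.8) = 4.502×10^-6 K/W
R_perlite board = L/(kA) = 0.14/(0.0463×15.8) = 0.1914 K/W
R_total = 0.1987 K/W
Q = ΔT / R_total = 106 / 0.1987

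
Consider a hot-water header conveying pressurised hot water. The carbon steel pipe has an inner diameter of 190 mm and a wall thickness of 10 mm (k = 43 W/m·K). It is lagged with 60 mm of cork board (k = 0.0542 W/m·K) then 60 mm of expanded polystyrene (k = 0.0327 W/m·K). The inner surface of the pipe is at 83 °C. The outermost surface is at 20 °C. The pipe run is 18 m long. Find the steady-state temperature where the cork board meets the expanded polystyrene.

T ≈ 53.5 °C

For a radial system each layer contributes R = ln(r_out/r_in)/(2πkL); films add R = 1/(hA).
R_carbon steel pipe wall = ln(105/95)/(2π×43×18) = 2.058×10^-5 K/W
R_cork board = ln(165/105)/(2π×0.0542×18) = 0.07373 K/W
R_expanded polystyrene = ln(225/165)/(2π×0.0327×18) = 0.08386 K/W
R_total = 0.1576 K/W
Q = ΔT/R_total = 63/0.1576
Q = 400 W
T_interface = T_inner − Q·ΣR(inner→interface) = 83 − 400×0.07376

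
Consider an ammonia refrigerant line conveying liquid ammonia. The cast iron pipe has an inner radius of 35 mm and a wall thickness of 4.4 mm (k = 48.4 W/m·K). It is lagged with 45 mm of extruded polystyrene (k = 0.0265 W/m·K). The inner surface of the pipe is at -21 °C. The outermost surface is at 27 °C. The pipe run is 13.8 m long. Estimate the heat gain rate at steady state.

Q ≈ 145 W

Treating each annulus and film as a series resistance:
R_cast iron pipe wall = ln(39.4/35)/(2π×48.4×13.8) = 2.822×10^-5 K/W
R_extruded polystyrene = ln(84.4/39.4)/(2π×0.0265×13.8) = 0.3315 K/W
R_total = 0.3316 K/W
Q = ΔT/R_total = 48/0.3316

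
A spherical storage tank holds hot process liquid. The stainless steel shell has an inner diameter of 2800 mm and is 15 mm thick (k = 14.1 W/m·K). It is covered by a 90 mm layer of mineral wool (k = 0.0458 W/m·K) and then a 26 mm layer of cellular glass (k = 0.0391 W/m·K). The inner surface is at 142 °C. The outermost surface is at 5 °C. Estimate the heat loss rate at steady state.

Q ≈ 1420 W

Radial (spherical) resistances in series:
R_stainless steel shell = (1/1.4 − 1/1.415)/(4π×14.1) = 4.273×10^-5 K/W
R_mineral wool = (1/1.415 − 1/1.505)/(4π×0.0458) = 0.07343 K/W
R_cellular glass = (1/1.505 − 1/1.531)/(4π×0.0391) = 0.02297 K/W
R_total = 0.09644 K/W
Q = ΔT/R_total = 137/0.09644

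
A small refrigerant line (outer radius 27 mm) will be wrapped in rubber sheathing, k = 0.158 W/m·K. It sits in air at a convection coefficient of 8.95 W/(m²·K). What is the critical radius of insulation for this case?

r_cr ≈ 17.7 mm

For a cylinder r_cr = k/h = 0.158/8.95
r_cr = 17.7 mm; since the bare radius (27 mm) is above r_cr, any added insulation will reduce heat loss.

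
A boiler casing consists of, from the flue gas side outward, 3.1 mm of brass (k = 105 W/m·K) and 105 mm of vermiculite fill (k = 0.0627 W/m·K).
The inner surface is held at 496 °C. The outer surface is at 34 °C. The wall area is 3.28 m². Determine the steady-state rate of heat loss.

Model the wall as resistances in series:
R_brass = L/(kA) = 0.0031/(105×3.28) = 9.001×10^-6 K/W
R_vermiculite fill = L/(kA) = 0.105/(0.0627×3.28) = 0.5106 K/W
R_total = 0.5106 K/W
Q = ΔT / R_total = 462 / 0.5106

Q ≈ 905 W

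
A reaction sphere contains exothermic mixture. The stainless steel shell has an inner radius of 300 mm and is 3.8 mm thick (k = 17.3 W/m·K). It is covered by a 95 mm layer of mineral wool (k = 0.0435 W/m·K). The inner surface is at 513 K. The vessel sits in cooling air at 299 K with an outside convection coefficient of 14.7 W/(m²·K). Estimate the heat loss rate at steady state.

Each spherical layer contributes R = (1/r_i − 1/r_o)/(4πk):
R_stainless steel shell = (1/0.3 − 1/0.3038)/(4π×17.3) = 1.918×10^-4 K/W
R_mineral wool = (1/0.3038 − 1/0.3988)/(4π×0.0435) = 1.434 K/W
R_outer film = 1/(h·4πr_o²) = 1/(14.7×4π×0.3988²) = 0.03404 K/W
R_total = 1.469 K/W
Q = ΔT/R_total = 214/1.469

Q ≈ 146 W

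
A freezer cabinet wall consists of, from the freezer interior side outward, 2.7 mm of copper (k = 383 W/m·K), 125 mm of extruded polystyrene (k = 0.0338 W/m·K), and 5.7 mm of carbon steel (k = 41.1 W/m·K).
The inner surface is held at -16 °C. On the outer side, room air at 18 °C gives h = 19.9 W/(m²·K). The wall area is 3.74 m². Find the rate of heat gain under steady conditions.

Using the resistance-network approach (series):
R_copper = L/(kA) = 0.0027/(383×3.74) = 1.885×10^-6 K/W
R_extruded polystyrene = L/(kA) = 0.125/(0.0338×3.74) = 0.9888 K/W
R_carbon steel = L/(kA) = 0.0057/(41.1×3.74) = 3.708×10^-5 K/W
R_outer film = 1/(h_o·A) = 1/(19.9×3.74) = 0.01344 K/W
R_total = 1.002 K/W
Q = ΔT / R_total = 34 / 1.002

Q ≈ 33.9 W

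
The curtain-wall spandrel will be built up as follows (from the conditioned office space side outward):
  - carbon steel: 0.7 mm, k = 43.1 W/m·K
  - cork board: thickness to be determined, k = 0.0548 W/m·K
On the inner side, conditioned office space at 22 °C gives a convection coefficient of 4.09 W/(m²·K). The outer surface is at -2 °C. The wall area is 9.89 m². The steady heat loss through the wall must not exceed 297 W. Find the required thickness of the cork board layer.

Series thermal resistances:
R_inner film = 1/(h_i·A) = 1/(4.09×9.89) = 0.02472 K/W
R_carbon steel = L/(kA) = 0.0007/(43.1×9.89) = 1.642×10^-6 K/W
Sum of the known resistances R_other = 0.02472 K/W
Required total resistance R_tot = ΔT/Q_allow = 24/297 = 0.08081 K/W
R_cork board = R_tot − R_other = 0.05608 K/W
L = R·k·A = 0.05608×0.0548×9.89

L ≈ 30.4 mm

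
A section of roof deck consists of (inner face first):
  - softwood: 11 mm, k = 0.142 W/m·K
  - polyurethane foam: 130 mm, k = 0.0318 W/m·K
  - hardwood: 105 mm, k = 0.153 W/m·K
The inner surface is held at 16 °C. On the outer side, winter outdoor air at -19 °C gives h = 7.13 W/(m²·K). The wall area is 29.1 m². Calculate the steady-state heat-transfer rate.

Q ≈ 204 W

Treating each layer as a thermal resistance in series:
R_softwood = L/(kA) = 0.011/(0.142×29.1) = 0.002662 K/W
R_polyurethane foam = L/(kA) = 0.13/(0.0318×29.1) = 0.1405 K/W
R_hardwood = L/(kA) = 0.105/(0.153×29.1) = 0.02358 K/W
R_outer film = 1/(h_o·A) = 1/(7.13×29.1) = 0.00482 K/W
R_total = 0.1715 K/W
Q = ΔT / R_total = 35 / 0.1715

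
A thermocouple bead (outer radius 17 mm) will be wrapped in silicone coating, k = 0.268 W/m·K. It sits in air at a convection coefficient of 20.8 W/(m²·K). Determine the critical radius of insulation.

For a sphere r_cr = 2k/h = 2×0.268/20.8
r_cr = 25.8 mm; since the bare radius (17 mm) is below r_cr, adding a thin layer of insulation will *increase* heat loss.

r_cr ≈ 25.8 mm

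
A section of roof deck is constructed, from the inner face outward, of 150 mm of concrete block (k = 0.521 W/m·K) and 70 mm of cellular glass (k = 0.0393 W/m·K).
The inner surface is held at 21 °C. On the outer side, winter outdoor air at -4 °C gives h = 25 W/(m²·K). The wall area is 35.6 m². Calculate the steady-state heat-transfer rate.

Thermal resistances in series:
R_concrete block = L/(kA) = 0.15/(0.521×35.6) = 0.008087 K/W
R_cellular glass = L/(kA) = 0.07/(0.0393×35.6) = 0.05003 K/W
R_outer film = 1/(h_o·A) = 1/(25×35.6) = 0.001124 K/W
R_total = 0.05924 K/W
Q = ΔT / R_total = 25 / 0.05924

Q ≈ 422 W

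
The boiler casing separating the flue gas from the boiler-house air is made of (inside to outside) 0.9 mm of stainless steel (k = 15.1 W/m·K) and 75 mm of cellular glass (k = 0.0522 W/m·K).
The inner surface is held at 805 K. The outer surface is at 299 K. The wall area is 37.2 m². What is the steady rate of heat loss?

Model the wall as resistances in series:
R_stainless steel = L/(kA) = 0.0009/(15.1×37.2) = 1.602×10^-6 K/W
R_cellular glass = L/(kA) = 0.075/(0.0522×37.2) = 0.03862 K/W
R_total = 0.03862 K/W
Q = ΔT / R_total = 506 / 0.03862

Q ≈ 13100 W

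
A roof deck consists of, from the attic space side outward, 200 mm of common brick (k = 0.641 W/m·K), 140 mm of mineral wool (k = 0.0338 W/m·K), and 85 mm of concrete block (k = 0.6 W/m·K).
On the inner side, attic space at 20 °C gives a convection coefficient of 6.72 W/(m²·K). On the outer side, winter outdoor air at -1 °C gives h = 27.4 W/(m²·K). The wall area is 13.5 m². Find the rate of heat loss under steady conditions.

Q ≈ 59.3 W

Using the resistance-network approach (series):
R_inner film = 1/(h_i·A) = 1/(6.72×13.5) = 0.01102 K/W
R_common brick = L/(kA) = 0.2/(0.641×13.5) = 0.02311 K/W
R_mineral wool = L/(kA) = 0.14/(0.0338×13.5) = 0.3068 K/W
R_concrete block = L/(kA) = 0.085/(0.6×13.5) = 0.01049 K/W
R_outer film = 1/(h_o·A) = 1/(27.4×13.5) = 0.002703 K/W
R_total = 0.3541 K/W
Q = ΔT / R_total = 21 / 0.3541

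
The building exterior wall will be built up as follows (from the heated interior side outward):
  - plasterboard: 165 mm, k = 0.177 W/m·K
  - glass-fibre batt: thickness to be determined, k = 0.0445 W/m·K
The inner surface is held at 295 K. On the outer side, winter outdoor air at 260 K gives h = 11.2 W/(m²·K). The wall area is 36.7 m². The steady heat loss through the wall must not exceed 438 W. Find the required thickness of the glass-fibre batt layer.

L ≈ 85 mm

Series thermal resistances:
R_plasterboard = L/(kA) = 0.165/(0.177×36.7) = 0.0254 K/W
R_outer film = 1/(h_o·A) = 1/(11.2×36.7) = 0.002433 K/W
Sum of the known resistances R_other = 0.02783 K/W
Required total resistance R_tot = ΔT/Q_allow = 35/438 = 0.07991 K/W
R_glass-fibre batt = R_tot − R_other = 0.05208 K/W
L = R·k·A = 0.05208×0.0445×36.7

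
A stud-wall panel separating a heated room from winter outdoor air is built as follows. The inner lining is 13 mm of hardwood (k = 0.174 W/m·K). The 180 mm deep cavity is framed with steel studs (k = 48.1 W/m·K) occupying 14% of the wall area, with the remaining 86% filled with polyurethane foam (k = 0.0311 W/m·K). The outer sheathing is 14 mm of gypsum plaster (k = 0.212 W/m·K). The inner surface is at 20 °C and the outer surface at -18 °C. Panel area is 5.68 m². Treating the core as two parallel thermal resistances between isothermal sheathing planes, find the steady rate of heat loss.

Q ≈ 1290 W

Sheathing layers in series; stud and cavity paths in parallel between them.
R_inner = 0.013/(0.174×5.68) = 0.01315 K/W
R_stud  = 0.18/(48.1×0.14×5.68) = 0.004706 K/W
R_cav   = 0.18/(0.0311×0.86×5.68) = 1.185 K/W
1/R_core = 1/R_stud + 1/R_cav → R_core = 0.004687 K/W
R_outer = 0.014/(0.212×5.68) = 0.01163 K/W
R_total = 0.02947 K/W
Q = ΔT/R_total = 38/0.02947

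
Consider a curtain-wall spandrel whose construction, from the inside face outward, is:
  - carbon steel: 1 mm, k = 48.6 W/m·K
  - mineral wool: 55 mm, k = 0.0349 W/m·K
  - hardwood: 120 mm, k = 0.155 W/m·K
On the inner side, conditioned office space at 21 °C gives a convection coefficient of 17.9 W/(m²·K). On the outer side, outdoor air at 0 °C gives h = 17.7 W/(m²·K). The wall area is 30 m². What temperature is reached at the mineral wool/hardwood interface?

Model the wall as resistances in series:
R_inner film = 1/(h_i·A) = 1/(17.9×30) = 0.001862 K/W
R_carbon steel = L/(kA) = 0.001/(48.6×30) = 6.859×10^-7 K/W
R_mineral wool = L/(kA) = 0.055/(0.0349×30) = 0.05253 K/W
R_hardwood = L/(kA) = 0.12/(0.155×30) = 0.02581 K/W
R_outer film = 1/(h_o·A) = 1/(17.7×30) = 0.001883 K/W
R_total = 0.08208 K/W;  Q = ΔT/R_total = 21/0.08208 = 255.8 W
T_interface = T_inner − Q·ΣR(inner→interface) = 21 − 256×0.05439

T ≈ 7.08 °C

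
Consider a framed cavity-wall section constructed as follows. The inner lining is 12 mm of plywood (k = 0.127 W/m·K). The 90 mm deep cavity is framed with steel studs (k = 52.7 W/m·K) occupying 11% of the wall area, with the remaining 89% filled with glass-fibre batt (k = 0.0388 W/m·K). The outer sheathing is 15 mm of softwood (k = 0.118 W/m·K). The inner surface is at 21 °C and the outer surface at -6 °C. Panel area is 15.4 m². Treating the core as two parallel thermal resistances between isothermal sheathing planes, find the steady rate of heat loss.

Sheathing layers in series; stud and cavity paths in parallel between them.
R_inner = 0.012/(0.127×15.4) = 0.006136 K/W
R_stud  = 0.09/(52.7×0.11×15.4) = 0.001008 K/W
R_cav   = 0.09/(0.0388×0.89×15.4) = 0.1692 K/W
1/R_core = 1/R_stud + 1/R_cav → R_core = 0.001002 K/W
R_outer = 0.015/(0.118×15.4) = 0.008254 K/W
R_total = 0.01539 K/W
Q = ΔT/R_total = 27/0.01539

Q ≈ 1750 W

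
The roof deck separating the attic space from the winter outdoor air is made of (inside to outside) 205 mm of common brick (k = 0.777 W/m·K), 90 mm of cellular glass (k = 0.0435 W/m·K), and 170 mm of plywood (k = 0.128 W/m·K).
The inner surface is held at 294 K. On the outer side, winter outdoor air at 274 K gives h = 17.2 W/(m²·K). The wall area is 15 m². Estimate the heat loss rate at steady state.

Q ≈ 80.7 W

Using the resistance-network approach (series):
R_common brick = L/(kA) = 0.205/(0.777×15) = 0.01759 K/W
R_cellular glass = L/(kA) = 0.09/(0.0435×15) = 0.1379 K/W
R_plywood = L/(kA) = 0.17/(0.128×15) = 0.08854 K/W
R_outer film = 1/(h_o·A) = 1/(17.2×15) = 0.003876 K/W
R_total = 0.2479 K/W
Q = ΔT / R_total = 20 / 0.2479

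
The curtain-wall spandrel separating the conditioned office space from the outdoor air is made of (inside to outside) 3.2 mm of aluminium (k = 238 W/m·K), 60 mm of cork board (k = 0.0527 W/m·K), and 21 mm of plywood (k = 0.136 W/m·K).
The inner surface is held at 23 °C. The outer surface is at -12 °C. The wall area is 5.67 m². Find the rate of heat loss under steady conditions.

Using the resistance-network approach (series):
R_aluminium = L/(kA) = 0.0032/(238×5.67) = 2.371×10^-6 K/W
R_cork board = L/(kA) = 0.06/(0.0527×5.67) = 0.2008 K/W
R_plywood = L/(kA) = 0.021/(0.136×5.67) = 0.02723 K/W
R_total = 0.228 K/W
Q = ΔT / R_total = 35 / 0.228

Q ≈ 153 W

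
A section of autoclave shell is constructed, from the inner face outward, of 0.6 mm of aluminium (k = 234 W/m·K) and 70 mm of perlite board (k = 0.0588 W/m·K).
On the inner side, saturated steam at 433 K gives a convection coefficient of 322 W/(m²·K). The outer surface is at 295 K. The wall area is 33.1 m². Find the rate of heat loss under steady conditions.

Q ≈ 3830 W

Treating each layer as a thermal resistance in series:
R_inner film = 1/(h_i·A) = 1/(322×33.1) = 9.382×10^-5 K/W
R_aluminium = L/(kA) = 0.0006/(234×33.1) = 7.747×10^-8 K/W
R_perlite board = L/(kA) = 0.07/(0.0588×33.1) = 0.03597 K/W
R_total = 0.03606 K/W
Q = ΔT / R_total = 138 / 0.03606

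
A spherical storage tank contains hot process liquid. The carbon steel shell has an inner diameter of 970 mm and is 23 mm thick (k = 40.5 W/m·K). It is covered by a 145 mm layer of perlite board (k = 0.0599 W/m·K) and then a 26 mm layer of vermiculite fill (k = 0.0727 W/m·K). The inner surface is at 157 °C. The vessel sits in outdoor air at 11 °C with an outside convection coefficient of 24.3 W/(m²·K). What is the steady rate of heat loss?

For a spherical shell R = (1/r₁ − 1/r₂)/(4πk); film R = 1/(h·4πr²). In series:
R_carbon steel shell = (1/0.485 − 1/0.508)/(4π×40.5) = 1.834×10^-4 K/W
R_perlite board = (1/0.508 − 1/0.653)/(4π×0.0599) = 0.5807 K/W
R_vermiculite fill = (1/0.653 − 1/0.679)/(4π×0.0727) = 0.06419 K/W
R_outer film = 1/(h·4πr_o²) = 1/(24.3×4π×0.679²) = 0.007103 K/W
R_total = 0.6522 K/W
Q = ΔT/R_total = 146/0.6522

Q ≈ 224 W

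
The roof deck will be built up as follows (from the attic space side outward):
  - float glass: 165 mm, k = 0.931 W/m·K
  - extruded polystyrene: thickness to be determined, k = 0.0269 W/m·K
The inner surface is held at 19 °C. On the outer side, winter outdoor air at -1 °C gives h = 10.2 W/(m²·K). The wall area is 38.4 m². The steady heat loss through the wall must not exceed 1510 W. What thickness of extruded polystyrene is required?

L ≈ 6.28 mm

Thermal resistances in series:
R_float glass = L/(kA) = 0.165/(0.931×38.4) = 0.004615 K/W
R_outer film = 1/(h_o·A) = 1/(10.2×38.4) = 0.002553 K/W
Sum of the known resistances R_other = 0.007168 K/W
Required total resistance R_tot = ΔT/Q_allow = 20/1510 = 0.01325 K/W
R_extruded polystyrene = R_tot − R_other = 0.006077 K/W
L = R·k·A = 0.006077×0.0269×38.4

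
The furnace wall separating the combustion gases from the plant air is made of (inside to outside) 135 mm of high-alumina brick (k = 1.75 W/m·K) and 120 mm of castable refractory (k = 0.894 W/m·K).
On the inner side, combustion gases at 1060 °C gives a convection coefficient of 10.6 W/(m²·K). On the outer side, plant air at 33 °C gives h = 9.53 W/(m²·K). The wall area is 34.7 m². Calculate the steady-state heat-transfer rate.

Using the resistance-network approach (series):
R_inner film = 1/(h_i·A) = 1/(10.6×34.7) = 0.002719 K/W
R_high-alumina brick = L/(kA) = 0.135/(1.75×34.7) = 0.002223 K/W
R_castable refractory = L/(kA) = 0.12/(0.894×34.7) = 0.003868 K/W
R_outer film = 1/(h_o·A) = 1/(9.53×34.7) = 0.003024 K/W
R_total = 0.01183 K/W
Q = ΔT / R_total = 1027 / 0.01183

Q ≈ 86800 W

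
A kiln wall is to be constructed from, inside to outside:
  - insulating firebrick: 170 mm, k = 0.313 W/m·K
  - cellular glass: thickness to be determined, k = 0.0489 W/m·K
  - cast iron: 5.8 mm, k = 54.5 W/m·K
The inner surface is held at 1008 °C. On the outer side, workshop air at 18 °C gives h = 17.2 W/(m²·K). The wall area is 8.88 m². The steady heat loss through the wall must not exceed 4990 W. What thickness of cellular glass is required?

Series thermal resistances:
R_insulating firebrick = L/(kA) = 0.17/(0.313×8.88) = 0.06116 K/W
R_cast iron = L/(kA) = 0.0058/(54.5×8.88) = 1.198×10^-5 K/W
R_outer film = 1/(h_o·A) = 1/(17.2×8.88) = 0.006547 K/W
Sum of the known resistances R_other = 0.06772 K/W
Required total resistance R_tot = ΔT/Q_allow = 990/4990 = 0.1984 K/W
R_cellular glass = R_tot − R_other = 0.1307 K/W
L = R·k·A = 0.1307×0.0489×8.88

L ≈ 56.7 mm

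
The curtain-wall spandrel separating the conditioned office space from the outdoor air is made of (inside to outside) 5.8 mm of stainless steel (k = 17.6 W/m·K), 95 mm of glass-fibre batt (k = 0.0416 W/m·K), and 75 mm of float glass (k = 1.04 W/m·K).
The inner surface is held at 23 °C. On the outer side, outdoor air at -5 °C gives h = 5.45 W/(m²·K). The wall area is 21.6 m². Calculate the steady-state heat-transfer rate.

Q ≈ 238 W

Thermal resistances in series:
R_stainless steel = L/(kA) = 0.0058/(17.6×21.6) = 1.526×10^-5 K/W
R_glass-fibre batt = L/(kA) = 0.095/(0.0416×21.6) = 0.1057 K/W
R_float glass = L/(kA) = 0.075/(1.04×21.6) = 0.003339 K/W
R_outer film = 1/(h_o·A) = 1/(5.45×21.6) = 0.008495 K/W
R_total = 0.1176 K/W
Q = ΔT / R_total = 28 / 0.1176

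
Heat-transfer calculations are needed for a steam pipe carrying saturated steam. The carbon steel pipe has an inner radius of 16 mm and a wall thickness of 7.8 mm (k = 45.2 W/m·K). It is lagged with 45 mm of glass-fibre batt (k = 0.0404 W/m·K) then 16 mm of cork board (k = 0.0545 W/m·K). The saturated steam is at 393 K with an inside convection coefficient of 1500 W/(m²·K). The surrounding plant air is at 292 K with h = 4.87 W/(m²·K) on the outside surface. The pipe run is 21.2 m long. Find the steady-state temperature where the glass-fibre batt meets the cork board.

T ≈ 311 K

Radial resistances (cylindrical: R_cond = ln(r_o/r_i)/(2πkL), R_conv = 1/(h·2πrL)):
R_inner film = 1/(h_i·2πr₁L) = 1/(1500×2π×0.016×21.2) = 3.128×10^-4 K/W
R_carbon steel pipe wall = ln(23.8/16)/(2π×45.2×21.2) = 6.595×10^-5 K/W
R_glass-fibre batt = ln(68.8/23.8)/(2π×0.0404×21.2) = 0.1973 K/W
R_cork board = ln(84.8/68.8)/(2π×0.0545×21.2) = 0.0288 K/W
R_outer film = 1/(h_o·2πr_oL) = 1/(4.87×2π×0.0848×21.2) = 0.01818 K/W
R_total = 0.2446 K/W
Q = ΔT/R_total = 101/0.2446
Q = 413 W
T_interface = T_inner − Q·ΣR(inner→interface) = 393 − 413×0.1976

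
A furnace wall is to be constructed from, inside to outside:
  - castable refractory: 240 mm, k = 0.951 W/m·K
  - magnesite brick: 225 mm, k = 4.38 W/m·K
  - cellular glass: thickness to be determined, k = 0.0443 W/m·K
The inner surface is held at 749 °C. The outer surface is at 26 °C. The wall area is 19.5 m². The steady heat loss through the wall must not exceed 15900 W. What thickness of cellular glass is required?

L ≈ 25.8 mm

Thermal resistances in series:
R_castable refractory = L/(kA) = 0.24/(0.951×19.5) = 0.01294 K/W
R_magnesite brick = L/(kA) = 0.225/(4.38×19.5) = 0.002634 K/W
Sum of the known resistances R_other = 0.01558 K/W
Required total resistance R_tot = ΔT/Q_allow = 723/15900 = 0.04547 K/W
R_cellular glass = R_tot − R_other = 0.0299 K/W
L = R·k·A = 0.0299×0.0443×19.5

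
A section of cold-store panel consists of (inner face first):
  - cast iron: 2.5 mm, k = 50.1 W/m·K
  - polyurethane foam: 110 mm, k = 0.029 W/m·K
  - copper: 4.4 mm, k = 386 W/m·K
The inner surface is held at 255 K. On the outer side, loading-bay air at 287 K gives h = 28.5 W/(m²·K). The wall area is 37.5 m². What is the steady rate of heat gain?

Treating each layer as a thermal resistance in series:
R_cast iron = L/(kA) = 0.0025/(50.1×37.5) = 1.331×10^-6 K/W
R_polyurethane foam = L/(kA) = 0.11/(0.029×37.5) = 0.1011 K/W
R_copper = L/(kA) = 0.0044/(386×37.5) = 3.04×10^-7 K/W
R_outer film = 1/(h_o·A) = 1/(28.5×37.5) = 9.357×10^-4 K/W
R_total = 0.1021 K/W
Q = ΔT / R_total = 32 / 0.1021

Q ≈ 313 W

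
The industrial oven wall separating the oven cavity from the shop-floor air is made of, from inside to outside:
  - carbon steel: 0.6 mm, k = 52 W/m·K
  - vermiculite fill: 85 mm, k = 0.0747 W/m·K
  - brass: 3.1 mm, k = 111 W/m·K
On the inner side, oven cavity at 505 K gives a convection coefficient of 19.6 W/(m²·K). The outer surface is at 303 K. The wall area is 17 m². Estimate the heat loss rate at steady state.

Q ≈ 2890 W

Thermal resistances in series:
R_inner film = 1/(h_i·A) = 1/(19.6×17) = 0.003001 K/W
R_carbon steel = L/(kA) = 0.0006/(52×17) = 6.787×10^-7 K/W
R_vermiculite fill = L/(kA) = 0.085/(0.0747×17) = 0.06693 K/W
R_brass = L/(kA) = 0.0031/(111×17) = 1.643×10^-6 K/W
R_total = 0.06994 K/W
Q = ΔT / R_total = 202 / 0.06994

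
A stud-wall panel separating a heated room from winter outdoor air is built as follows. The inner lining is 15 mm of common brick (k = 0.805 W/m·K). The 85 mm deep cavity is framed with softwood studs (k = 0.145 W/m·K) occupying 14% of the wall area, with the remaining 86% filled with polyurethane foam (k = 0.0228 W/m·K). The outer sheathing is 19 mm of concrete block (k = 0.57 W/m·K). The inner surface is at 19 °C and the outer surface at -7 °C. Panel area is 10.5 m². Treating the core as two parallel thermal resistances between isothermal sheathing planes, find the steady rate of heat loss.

Sheathing layers in series; stud and cavity paths in parallel between them.
R_inner = 0.015/(0.805×10.5) = 0.001775 K/W
R_stud  = 0.085/(0.145×0.14×10.5) = 0.3988 K/W
R_cav   = 0.085/(0.0228×0.86×10.5) = 0.4129 K/W
1/R_core = 1/R_stud + 1/R_cav → R_core = 0.2028 K/W
R_outer = 0.019/(0.57×10.5) = 0.003175 K/W
R_total = 0.2078 K/W
Q = ΔT/R_total = 26/0.2078

Q ≈ 125 W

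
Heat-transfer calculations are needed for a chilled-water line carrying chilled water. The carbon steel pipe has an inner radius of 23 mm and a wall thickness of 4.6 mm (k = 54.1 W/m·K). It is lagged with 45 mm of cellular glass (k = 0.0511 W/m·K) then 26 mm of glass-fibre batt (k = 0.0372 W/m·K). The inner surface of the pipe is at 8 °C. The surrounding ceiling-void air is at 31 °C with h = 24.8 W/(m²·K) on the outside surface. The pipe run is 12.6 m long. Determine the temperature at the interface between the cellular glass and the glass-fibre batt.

Radial resistances (cylindrical: R_cond = ln(r_o/r_i)/(2πkL), R_conv = 1/(h·2πrL)):
R_carbon steel pipe wall = ln(27.6/23)/(2π×54.1×12.6) = 4.257×10^-5 K/W
R_cellular glass = ln(72.6/27.6)/(2π×0.0511×12.6) = 0.2391 K/W
R_glass-fibre batt = ln(98.6/72.6)/(2π×0.0372×12.6) = 0.1039 K/W
R_outer film = 1/(h_o·2πr_oL) = 1/(24.8×2π×0.0986×12.6) = 0.005166 K/W
R_total = 0.3482 K/W
Q = ΔT/R_total = 23/0.3482
Q = 66.1 W
T_interface = T_inner + Q·ΣR(inner→interface) = 8 + 66.1×0.2391

T ≈ 23.8 °C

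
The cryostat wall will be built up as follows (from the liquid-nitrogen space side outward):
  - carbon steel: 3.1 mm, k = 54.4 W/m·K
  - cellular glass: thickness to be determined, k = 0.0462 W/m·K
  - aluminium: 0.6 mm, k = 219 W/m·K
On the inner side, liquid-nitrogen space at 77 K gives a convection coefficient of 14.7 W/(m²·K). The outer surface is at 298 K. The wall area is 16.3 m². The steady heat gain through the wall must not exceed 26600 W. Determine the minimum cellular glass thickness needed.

Model the wall as resistances in series:
R_inner film = 1/(h_i·A) = 1/(14.7×16.3) = 0.004173 K/W
R_carbon steel = L/(kA) = 0.0031/(54.4×16.3) = 3.496×10^-6 K/W
R_aluminium = L/(kA) = 0.0006/(219×16.3) = 1.681×10^-7 K/W
Sum of the known resistances R_other = 0.004177 K/W
Required total resistance R_tot = ΔT/Q_allow = 221/26600 = 0.008308 K/W
R_cellular glass = R_tot − R_other = 0.004131 K/W
L = R·k·A = 0.004131×0.0462×16.3

L ≈ 3.11 mm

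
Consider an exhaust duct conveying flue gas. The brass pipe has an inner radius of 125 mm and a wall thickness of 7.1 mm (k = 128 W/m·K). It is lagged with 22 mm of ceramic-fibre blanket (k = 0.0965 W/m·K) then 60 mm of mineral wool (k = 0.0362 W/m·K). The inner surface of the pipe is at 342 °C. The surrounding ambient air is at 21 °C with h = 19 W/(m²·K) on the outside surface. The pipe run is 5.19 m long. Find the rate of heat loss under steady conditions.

Per-layer cylindrical resistances, series-summed:
R_brass pipe wall = ln(132.1/125)/(2π×128×5.19) = 1.324×10^-5 K/W
R_ceramic-fibre blanket = ln(154.1/132.1)/(2π×0.0965×5.19) = 0.04895 K/W
R_mineral wool = ln(214.1/154.1)/(2π×0.0362×5.19) = 0.2786 K/W
R_outer film = 1/(h_o·2πr_oL) = 1/(19×2π×0.2141×5.19) = 0.007538 K/W
R_total = 0.3351 K/W
Q = ΔT/R_total = 321/0.3351

Q ≈ 958 W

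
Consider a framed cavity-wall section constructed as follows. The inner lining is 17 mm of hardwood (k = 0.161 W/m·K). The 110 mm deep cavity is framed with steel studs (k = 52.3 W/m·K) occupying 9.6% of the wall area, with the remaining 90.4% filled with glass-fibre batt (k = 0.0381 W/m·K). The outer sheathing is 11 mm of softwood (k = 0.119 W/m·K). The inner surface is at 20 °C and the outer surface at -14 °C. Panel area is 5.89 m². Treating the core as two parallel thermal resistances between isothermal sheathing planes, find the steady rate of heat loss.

Q ≈ 911 W

Sheathing layers in series; stud and cavity paths in parallel between them.
R_inner = 0.017/(0.161×5.89) = 0.01793 K/W
R_stud  = 0.11/(52.3×0.096×5.89) = 0.00372 K/W
R_cav   = 0.11/(0.0381×0.904×5.89) = 0.5422 K/W
1/R_core = 1/R_stud + 1/R_cav → R_core = 0.003694 K/W
R_outer = 0.011/(0.119×5.89) = 0.01569 K/W
R_total = 0.03732 K/W
Q = ΔT/R_total = 34/0.03732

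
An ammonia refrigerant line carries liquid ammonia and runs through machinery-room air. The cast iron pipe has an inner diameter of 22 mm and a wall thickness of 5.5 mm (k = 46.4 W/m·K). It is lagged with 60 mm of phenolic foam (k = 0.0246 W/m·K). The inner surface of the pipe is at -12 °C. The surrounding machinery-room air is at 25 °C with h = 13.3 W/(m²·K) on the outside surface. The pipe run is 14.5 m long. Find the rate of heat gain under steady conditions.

Q ≈ 53.2 W

For a radial system each layer contributes R = ln(r_out/r_in)/(2πkL); films add R = 1/(hA).
R_cast iron pipe wall = ln(16.5/11)/(2π×46.4×14.5) = 9.592×10^-5 K/W
R_phenolic foam = ln(76.5/16.5)/(2π×0.0246×14.5) = 0.6844 K/W
R_outer film = 1/(h_o·2πr_oL) = 1/(13.3×2π×0.0765×14.5) = 0.01079 K/W
R_total = 0.6953 K/W
Q = ΔT/R_total = 37/0.6953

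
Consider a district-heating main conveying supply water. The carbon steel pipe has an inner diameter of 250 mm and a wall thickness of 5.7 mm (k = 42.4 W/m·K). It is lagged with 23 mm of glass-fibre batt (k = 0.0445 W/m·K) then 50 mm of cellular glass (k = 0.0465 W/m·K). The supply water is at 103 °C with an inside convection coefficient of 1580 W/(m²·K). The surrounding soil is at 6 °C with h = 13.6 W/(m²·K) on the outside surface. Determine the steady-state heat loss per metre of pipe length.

q′ ≈ 60.5 W/m

Per-layer cylindrical resistances, series-summed:
R_inner film = 1/(h_i·2πr₁L) = 1/(1580×2π×0.125×1) = 8.058×10^-4 K/W
R_carbon steel pipe wall = ln(130.7/125)/(2π×42.4×1) = 1.674×10^-4 K/W
R_glass-fibre batt = ln(153.7/130.7)/(2π×0.0445×1) = 0.5797 K/W
R_cellular glass = ln(203.7/153.7)/(2π×0.0465×1) = 0.964 K/W
R_outer film = 1/(h_o·2πr_oL) = 1/(13.6×2π×0.2037×1) = 0.05745 K/W
R_total = 1.602 K/W
Q = ΔT/R_total = 97/1.602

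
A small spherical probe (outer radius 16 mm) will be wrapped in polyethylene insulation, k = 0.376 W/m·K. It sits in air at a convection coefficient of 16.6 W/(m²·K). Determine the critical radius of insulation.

r_cr ≈ 45.3 mm

For a sphere r_cr = 2k/h = 2×0.376/16.6
r_cr = 45.3 mm; since the bare radius (16 mm) is below r_cr, adding a thin layer of insulation will *increase* heat loss.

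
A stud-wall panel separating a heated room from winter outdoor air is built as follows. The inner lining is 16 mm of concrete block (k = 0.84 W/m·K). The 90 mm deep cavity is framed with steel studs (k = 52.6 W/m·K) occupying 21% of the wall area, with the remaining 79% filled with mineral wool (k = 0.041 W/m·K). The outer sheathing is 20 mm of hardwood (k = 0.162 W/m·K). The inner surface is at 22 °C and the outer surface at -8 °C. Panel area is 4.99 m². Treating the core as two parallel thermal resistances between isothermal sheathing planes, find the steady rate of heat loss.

Q ≈ 994 W

Sheathing layers in series; stud and cavity paths in parallel between them.
R_inner = 0.016/(0.84×4.99) = 0.003817 K/W
R_stud  = 0.09/(52.6×0.21×4.99) = 0.001633 K/W
R_cav   = 0.09/(0.041×0.79×4.99) = 0.5568 K/W
1/R_core = 1/R_stud + 1/R_cav → R_core = 0.001628 K/W
R_outer = 0.02/(0.162×4.99) = 0.02474 K/W
R_total = 0.03019 K/W
Q = ΔT/R_total = 30/0.03019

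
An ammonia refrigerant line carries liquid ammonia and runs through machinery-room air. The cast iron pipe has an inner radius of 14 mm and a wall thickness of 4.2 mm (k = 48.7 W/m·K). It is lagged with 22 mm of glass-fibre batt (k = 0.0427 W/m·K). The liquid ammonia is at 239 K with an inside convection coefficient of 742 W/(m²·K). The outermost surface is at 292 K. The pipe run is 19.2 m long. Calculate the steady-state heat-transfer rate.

Q ≈ 343 W

For a radial system each layer contributes R = ln(r_out/r_in)/(2πkL); films add R = 1/(hA).
R_inner film = 1/(h_i·2πr₁L) = 1/(742×2π×0.014×19.2) = 7.98×10^-4 K/W
R_cast iron pipe wall = ln(18.2/14)/(2π×48.7×19.2) = 4.466×10^-5 K/W
R_glass-fibre batt = ln(40.2/18.2)/(2π×0.0427×19.2) = 0.1538 K/W
R_total = 0.1547 K/W
Q = ΔT/R_total = 53/0.1547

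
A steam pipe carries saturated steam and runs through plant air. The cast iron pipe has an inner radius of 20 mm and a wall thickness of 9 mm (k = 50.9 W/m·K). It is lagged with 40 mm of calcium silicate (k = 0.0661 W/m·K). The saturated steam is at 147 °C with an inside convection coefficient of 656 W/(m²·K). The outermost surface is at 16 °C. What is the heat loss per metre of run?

Treating each annulus and film as a series resistance:
R_inner film = 1/(h_i·2πr₁L) = 1/(656×2π×0.02×1) = 0.01213 K/W
R_cast iron pipe wall = ln(29/20)/(2π×50.9×1) = 0.001162 K/W
R_calcium silicate = ln(69/29)/(2π×0.0661×1) = 2.087 K/W
R_total = 2.1 K/W
Q = ΔT/R_total = 131/2.1

q′ ≈ 62.4 W/m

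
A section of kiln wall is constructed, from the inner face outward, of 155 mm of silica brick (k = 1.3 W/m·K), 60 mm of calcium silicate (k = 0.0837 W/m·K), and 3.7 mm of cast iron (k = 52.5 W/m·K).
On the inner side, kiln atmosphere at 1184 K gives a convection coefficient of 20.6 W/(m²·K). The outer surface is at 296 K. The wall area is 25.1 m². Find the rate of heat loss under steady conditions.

Q ≈ 25200 W

Thermal resistances in series:
R_inner film = 1/(h_i·A) = 1/(20.6×25.1) = 0.001934 K/W
R_silica brick = L/(kA) = 0.155/(1.3×25.1) = 0.00475 K/W
R_calcium silicate = L/(kA) = 0.06/(0.0837×25.1) = 0.02856 K/W
R_cast iron = L/(kA) = 0.0037/(52.5×25.1) = 2.808×10^-6 K/W
R_total = 0.03525 K/W
Q = ΔT / R_total = 888 / 0.03525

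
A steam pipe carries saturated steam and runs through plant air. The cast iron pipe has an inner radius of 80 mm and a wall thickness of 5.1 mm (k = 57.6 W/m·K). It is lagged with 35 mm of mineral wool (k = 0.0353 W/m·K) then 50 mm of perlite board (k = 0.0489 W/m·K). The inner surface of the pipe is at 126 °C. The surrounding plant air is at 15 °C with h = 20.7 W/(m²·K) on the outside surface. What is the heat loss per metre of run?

For a radial system each layer contributes R = ln(r_out/r_in)/(2πkL); films add R = 1/(hA).
R_cast iron pipe wall = ln(85.1/80)/(2π×57.6×1) = 1.708×10^-4 K/W
R_mineral wool = ln(120.1/85.1)/(2π×0.0353×1) = 1.553 K/W
R_perlite board = ln(170.1/120.1)/(2π×0.0489×1) = 1.133 K/W
R_outer film = 1/(h_o·2πr_oL) = 1/(20.7×2π×0.1701×1) = 0.0452 K/W
R_total = 2.731 K/W
Q = ΔT/R_total = 111/2.731

q′ ≈ 40.6 W/m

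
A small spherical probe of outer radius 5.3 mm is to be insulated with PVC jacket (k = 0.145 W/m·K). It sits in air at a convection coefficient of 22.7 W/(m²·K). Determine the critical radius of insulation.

For a sphere r_cr = 2k/h = 2×0.145/22.7
r_cr = 12.8 mm; since the bare radius (5.3 mm) is below r_cr, adding a thin layer of insulation will *increase* heat loss.

r_cr ≈ 12.8 mm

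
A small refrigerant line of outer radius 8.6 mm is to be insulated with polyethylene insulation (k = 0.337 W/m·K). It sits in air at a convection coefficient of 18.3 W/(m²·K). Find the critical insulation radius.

r_cr ≈ 18.4 mm

For a cylinder r_cr = k/h = 0.337/18.3
r_cr = 18.4 mm; since the bare radius (8.6 mm) is below r_cr, adding a thin layer of insulation will *increase* heat loss.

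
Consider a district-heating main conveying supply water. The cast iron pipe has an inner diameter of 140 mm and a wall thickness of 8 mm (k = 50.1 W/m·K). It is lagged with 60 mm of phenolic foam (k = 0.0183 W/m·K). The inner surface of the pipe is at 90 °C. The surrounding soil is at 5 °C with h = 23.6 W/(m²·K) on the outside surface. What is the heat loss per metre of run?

q′ ≈ 17 W/m

Radial resistances (cylindrical: R_cond = ln(r_o/r_i)/(2πkL), R_conv = 1/(h·2πrL)):
R_cast iron pipe wall = ln(78/70)/(2π×50.1×1) = 3.438×10^-4 K/W
R_phenolic foam = ln(138/78)/(2π×0.0183×1) = 4.962 K/W
R_outer film = 1/(h_o·2πr_oL) = 1/(23.6×2π×0.138×1) = 0.04887 K/W
R_total = 5.011 K/W
Q = ΔT/R_total = 85/5.011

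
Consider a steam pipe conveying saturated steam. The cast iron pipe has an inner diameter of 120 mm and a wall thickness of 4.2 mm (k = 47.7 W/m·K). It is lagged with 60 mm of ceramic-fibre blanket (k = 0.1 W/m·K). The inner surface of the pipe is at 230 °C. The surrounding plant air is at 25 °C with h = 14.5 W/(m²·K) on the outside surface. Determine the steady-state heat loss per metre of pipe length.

q′ ≈ 180 W/m

Per-layer cylindrical resistances, series-summed:
R_cast iron pipe wall = ln(64.2/60)/(2π×47.7×1) = 2.257×10^-4 K/W
R_ceramic-fibre blanket = ln(124.2/64.2)/(2π×0.1×1) = 1.05 K/W
R_outer film = 1/(h_o·2πr_oL) = 1/(14.5×2π×0.1242×1) = 0.08838 K/W
R_total = 1.139 K/W
Q = ΔT/R_total = 205/1.139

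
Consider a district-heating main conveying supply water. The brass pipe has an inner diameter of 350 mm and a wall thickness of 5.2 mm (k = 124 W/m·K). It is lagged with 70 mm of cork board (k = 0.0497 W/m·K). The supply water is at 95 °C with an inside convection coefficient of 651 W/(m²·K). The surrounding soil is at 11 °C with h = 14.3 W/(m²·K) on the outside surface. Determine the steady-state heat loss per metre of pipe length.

Radial resistances (cylindrical: R_cond = ln(r_o/r_i)/(2πkL), R_conv = 1/(h·2πrL)):
R_inner film = 1/(h_i·2πr₁L) = 1/(651×2π×0.175×1) = 0.001397 K/W
R_brass pipe wall = ln(180.2/175)/(2π×124×1) = 3.758×10^-5 K/W
R_cork board = ln(250.2/180.2)/(2π×0.0497×1) = 1.051 K/W
R_outer film = 1/(h_o·2πr_oL) = 1/(14.3×2π×0.2502×1) = 0.04448 K/W
R_total = 1.097 K/W
Q = ΔT/R_total = 84/1.097

q′ ≈ 76.6 W/m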